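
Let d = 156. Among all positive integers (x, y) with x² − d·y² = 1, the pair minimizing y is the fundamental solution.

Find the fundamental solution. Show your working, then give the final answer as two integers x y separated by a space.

d=156: √d = [12; 2,24] (ℓ=2, even), read p_1/q_1
step 0: (12, 1)  from 12·(1,0) + (0,1)
step 1: (25, 2)  from 2·(12,1) + (1,0)
(x₁, y₁) = (25, 2);  25² − 156·2² = 1 ✓

25 2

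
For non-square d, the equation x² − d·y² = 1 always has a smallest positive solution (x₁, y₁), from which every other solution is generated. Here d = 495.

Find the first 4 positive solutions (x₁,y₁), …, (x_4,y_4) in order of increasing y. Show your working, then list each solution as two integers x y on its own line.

89 4
15841 712
2819609 126732
501874561 22557584

[22; 4,44] for √495; ℓ=2 ⇒ convergent index 1
a_0=22:  p_0=22·1+0=22,  q_0=22·0+1=1
a_1=4:  p_1=4·22+1=89,  q_1=4·1+0=4
(x₁, y₁) = (89, 4);  89² − 495·4² = 1 ✓
n=2: (89,4)∘(89,4) = (89·89+495·4·4, 89·4+4·89) = (15841,712)
n=3: (15841,712)∘(89,4) = (89·15841+495·4·712, 89·712+4·15841) = (2819609,126732)
n=4: (2819609,126732)∘(89,4) = (89·2819609+495·4·126732, 89·126732+4·2819609) = (501874561,22557584)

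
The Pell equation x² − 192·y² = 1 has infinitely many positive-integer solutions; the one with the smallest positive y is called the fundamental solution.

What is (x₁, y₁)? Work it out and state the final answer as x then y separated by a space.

√192 → a₀=13, period (1,5,1,26); ℓ=4 even so k=3
step 0: (13, 1)  from 13·(1,0) + (0,1)
…
step 2: (83, 6)  from 5·(14,1) + (13,1)
step 3: (97, 7)  from 1·(83,6) + (14,1)
fundamental: x₁=97, y₁=7  (since 9409 − 192·49 = 1)

97 7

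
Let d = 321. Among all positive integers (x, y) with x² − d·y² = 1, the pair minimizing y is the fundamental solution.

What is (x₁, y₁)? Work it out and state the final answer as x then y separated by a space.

215 12

d=321: √d = [17; 1,10,1,34] (ℓ=4, even), read p_3/q_3
a_0=17:  p_0=17·1+0=17,  q_0=17·0+1=1
a_1=1:  p_1=1·17+1=18,  q_1=1·1+0=1
a_2=10:  p_2=10·18+17=197,  q_2=10·1+1=11
a_3=1:  p_3=1·197+18=215,  q_3=1·11+1=12
(x₁, y₁) = (215, 12);  215² − 321·12² = 1 ✓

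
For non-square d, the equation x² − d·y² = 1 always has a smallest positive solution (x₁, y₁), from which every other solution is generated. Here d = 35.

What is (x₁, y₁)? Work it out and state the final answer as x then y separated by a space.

d=35: √d = [5; 1,10] (ℓ=2, even), read p_1/q_1
a_0=5:  p_0=5·1+0=5,  q_0=5·0+1=1
a_1=1:  p_1=1·5+1=6,  q_1=1·1+0=1
→ (6, 1).  Check: 6²=36, 35·1²=35, difference 1.

6 1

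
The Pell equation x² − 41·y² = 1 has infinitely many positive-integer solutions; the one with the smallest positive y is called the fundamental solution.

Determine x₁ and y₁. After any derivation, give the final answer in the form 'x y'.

2049 320

√41 = [6; 2,2,12, …], period ℓ=3 (odd) → k=5
k=0  a_k=6  p_k/q_k = 6/1
k=1  a_k=2  p_k/q_k = 13/2
…
k=3  a_k=12  p_k/q_k = 397/62
k=4  a_k=2  p_k/q_k = 826/129
k=5  a_k=2  p_k/q_k = 2049/320
fundamental: x₁=2049, y₁=320  (since 4198401 − 41·102400 = 1)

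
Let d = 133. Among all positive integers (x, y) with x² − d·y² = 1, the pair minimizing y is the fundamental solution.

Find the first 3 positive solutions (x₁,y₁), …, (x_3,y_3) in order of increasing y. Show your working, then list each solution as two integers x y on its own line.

2588599 224460
13401689565601 1162073863080
69383200415647777399 6016286479789825380

√133 → a₀=11, period (1,1,7,5,1,…,1,1,22); ℓ=16 even so k=15
i=0: a=11 ⇒ p=11, q=1
i=1: a=1 ⇒ p=12, q=1
i=2: a=1 ⇒ p=23, q=2
…
i=4: a=5 ⇒ p=888, q=77
i=5: a=1 ⇒ p=1061, q=92
i=6: a=1 ⇒ p=1949, q=169
i=7: a=1 ⇒ p=3010, q=261
i=8: a=2 ⇒ p=7969, q=691
i=9: a=1 ⇒ p=10979, q=952
i=10: a=1 ⇒ p=18948, q=1643
i=11: a=1 ⇒ p=29927, q=2595
i=12: a=5 ⇒ p=168583, q=14618
i=13: a=7 ⇒ p=1210008, q=104921
i=14: a=1 ⇒ p=1378591, q=119539
i=15: a=1 ⇒ p=2588599, q=224460
fundamental: x₁=2588599, y₁=224460  (since 6700844782801 − 133·50382291600 = 1)
n=2: (2588599,224460)∘(2588599,224460) = (2588599·2588599+133·224460·224460, 2588599·224460+224460·2588599) = (13401689565601,1162073863080)
n=3: (13401689565601,1162073863080)∘(2588599,224460) = (2588599·13401689565601+133·224460·1162073863080, 2588599·1162073863080+224460·13401689565601) = (69383200415647777399,6016286479789825380)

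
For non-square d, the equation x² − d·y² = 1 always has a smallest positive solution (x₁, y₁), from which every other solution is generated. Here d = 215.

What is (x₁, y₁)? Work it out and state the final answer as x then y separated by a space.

√215 → a₀=14, period (1,1,1,28); ℓ=4 even so k=3
step 0: (14, 1)  from 14·(1,0) + (0,1)
…
step 2: (29, 2)  from 1·(15,1) + (14,1)
step 3: (44, 3)  from 1·(29,2) + (15,1)
(x₁, y₁) = (44, 3);  44² − 215·3² = 1 ✓

44 3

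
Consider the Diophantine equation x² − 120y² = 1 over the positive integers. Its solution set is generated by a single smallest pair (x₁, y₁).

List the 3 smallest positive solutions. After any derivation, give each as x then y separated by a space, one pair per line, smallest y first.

√120 = [10; 1,20, …], period ℓ=2 (even) → k=1
step 0: (10, 1)  from 10·(1,0) + (0,1)
step 1: (11, 1)  from 1·(10,1) + (1,0)
fundamental: x₁=11, y₁=1  (since 121 − 120·1 = 1)
k=2:  x_2 = 11·11+120·1·1 = 241,  y_2 = 11·1+1·11 = 22
k=3:  x_3 = 11·241+120·1·22 = 5291,  y_3 = 11·22+1·241 = 483

11 1
241 22
5291 483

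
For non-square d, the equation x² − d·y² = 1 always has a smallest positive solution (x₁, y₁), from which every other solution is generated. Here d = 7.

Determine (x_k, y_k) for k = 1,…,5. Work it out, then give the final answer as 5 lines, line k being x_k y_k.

8 3
127 48
2024 765
32257 12192
514088 194307

√7 → a₀=2, period (1,1,1,4); ℓ=4 even so k=3
step 0: (2, 1)  from 2·(1,0) + (0,1)
…
step 2: (5, 2)  from 1·(3,1) + (2,1)
step 3: (8, 3)  from 1·(5,2) + (3,1)
fundamental: x₁=8, y₁=3  (since 64 − 7·9 = 1)
(8+3√7)^2 = 127 + 48√7
(8+3√7)^3 = 2024 + 765√7
(8+3√7)^4 = 32257 + 12192√7
(8+3√7)^5 = 514088 + 194307√7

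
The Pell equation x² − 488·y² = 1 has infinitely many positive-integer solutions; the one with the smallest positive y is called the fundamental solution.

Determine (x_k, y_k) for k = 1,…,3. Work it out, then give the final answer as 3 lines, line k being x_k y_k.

243 11
118097 5346
57394899 2598145

d=488: √d = [22; 11,44] (ℓ=2, even), read p_1/q_1
step 0: (22, 1)  from 22·(1,0) + (0,1)
step 1: (243, 11)  from 11·(22,1) + (1,0)
→ (243, 11).  Check: 243²=59049, 488·11²=59048, difference 1.
(243+11√488)^2 = 118097 + 5346√488
(243+11√488)^3 = 57394899 + 2598145√488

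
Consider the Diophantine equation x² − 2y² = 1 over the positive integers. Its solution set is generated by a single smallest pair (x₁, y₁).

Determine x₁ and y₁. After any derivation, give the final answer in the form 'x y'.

3 2

√2 = [1; 2, …], period ℓ=1 (odd) → k=1
step 0: (1, 1)  from 1·(1,0) + (0,1)
step 1: (3, 2)  from 2·(1,1) + (1,0)
fundamental: x₁=3, y₁=2  (since 9 − 2·4 = 1)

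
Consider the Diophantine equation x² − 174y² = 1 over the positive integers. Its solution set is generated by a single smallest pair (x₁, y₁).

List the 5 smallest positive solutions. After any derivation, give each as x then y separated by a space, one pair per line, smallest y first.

d=174: √d = [13; 5,4,5,26] (ℓ=4, even), read p_3/q_3
a_0=13:  p_0=13·1+0=13,  q_0=13·0+1=1
…
a_2=4:  p_2=4·66+13=277,  q_2=4·5+1=21
a_3=5:  p_3=5·277+66=1451,  q_3=5·21+5=110
(x₁, y₁) = (1451, 110);  1451² − 174·110² = 1 ✓
(1451+110√174)^2 = 4210801 + 319220√174
(1451+110√174)^3 = 12219743051 + 926376330√174
(1451+110√174)^4 = 35461690123201 + 2688343790440√174
(1451+110√174)^5 = 102909812517786251 + 7801572753480550√174

1451 110
4210801 319220
12219743051 926376330
35461690123201 2688343790440
102909812517786251 7801572753480550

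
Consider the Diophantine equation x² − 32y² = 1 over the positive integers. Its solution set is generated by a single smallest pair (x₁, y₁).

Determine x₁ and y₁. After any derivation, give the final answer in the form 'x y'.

√32 → a₀=5, period (1,1,1,10); ℓ=4 even so k=3
step 0: (5, 1)  from 5·(1,0) + (0,1)
…
step 2: (11, 2)  from 1·(6,1) + (5,1)
step 3: (17, 3)  from 1·(11,2) + (6,1)
(x₁, y₁) = (17, 3);  17² − 32·3² = 1 ✓

17 3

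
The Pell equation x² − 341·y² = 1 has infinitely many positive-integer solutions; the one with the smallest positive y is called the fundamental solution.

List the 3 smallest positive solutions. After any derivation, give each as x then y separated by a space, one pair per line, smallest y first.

10626551 575460
225847172311201 12230310076920
4799952989541519968951 259932027556408030380

√341 = [18; 2,6,1,8,2,…,6,2,36, …], period ℓ=14 (even) → k=13
i=0: a=18 ⇒ p=18, q=1
…
i=3: a=1 ⇒ p=277, q=15
…
i=6: a=1 ⇒ p=7645, q=414
i=7: a=2 ⇒ p=20479, q=1109
…
i=12: a=6 ⇒ p=4953942, q=268271
i=13: a=2 ⇒ p=10626551, q=575460
fundamental: x₁=10626551, y₁=575460  (since 112923586155601 − 341·331154211600 = 1)
(10626551+575460√341)^2 = 225847172311201 + 12230310076920√341
(10626551+575460√341)^3 = 4799952989541519968951 + 259932027556408030380√341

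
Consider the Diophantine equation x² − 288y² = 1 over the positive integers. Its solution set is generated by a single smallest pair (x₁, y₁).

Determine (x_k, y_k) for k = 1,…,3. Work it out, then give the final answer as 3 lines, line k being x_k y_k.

√288 = [16; 1,32, …], period ℓ=2 (even) → k=1
k=0  a_k=16  p_k/q_k = 16/1
k=1  a_k=1  p_k/q_k = 17/1
(x₁, y₁) = (17, 1);  17² − 288·1² = 1 ✓
(x_2, y_2) = (17·17 + 288·1·1, 17·1 + 1·17) = (577, 34)
(x_3, y_3) = (17·577 + 288·1·34, 17·34 + 1·577) = (19601, 1155)

17 1
577 34
19601 1155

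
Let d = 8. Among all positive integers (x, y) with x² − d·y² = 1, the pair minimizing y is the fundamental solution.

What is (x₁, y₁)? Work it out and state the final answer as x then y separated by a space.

√8 = [2; 1,4, …], period ℓ=2 (even) → k=1
step 0: (2, 1)  from 2·(1,0) + (0,1)
step 1: (3, 1)  from 1·(2,1) + (1,0)
→ (3, 1).  Check: 3²=9, 8·1²=8, difference 1.

3 1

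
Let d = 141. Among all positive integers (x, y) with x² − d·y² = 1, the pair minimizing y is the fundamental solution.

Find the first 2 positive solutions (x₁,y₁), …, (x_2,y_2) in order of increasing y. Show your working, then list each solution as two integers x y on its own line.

d=141: √d = [11; 1,6,1,22] (ℓ=4, even), read p_3/q_3
i=0: a=11 ⇒ p=11, q=1
…
i=2: a=6 ⇒ p=83, q=7
i=3: a=1 ⇒ p=95, q=8
→ (95, 8).  Check: 95²=9025, 141·8²=9024, difference 1.
(95+8√141)^2 = 18049 + 1520√141

95 8
18049 1520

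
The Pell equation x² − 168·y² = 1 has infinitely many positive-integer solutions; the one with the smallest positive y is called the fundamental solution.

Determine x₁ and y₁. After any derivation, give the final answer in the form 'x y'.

13 1

√168 → a₀=12, period (1,24); ℓ=2 even so k=1
i=0: a=12 ⇒ p=12, q=1
i=1: a=1 ⇒ p=13, q=1
→ (13, 1).  Check: 13²=169, 168·1²=168, difference 1.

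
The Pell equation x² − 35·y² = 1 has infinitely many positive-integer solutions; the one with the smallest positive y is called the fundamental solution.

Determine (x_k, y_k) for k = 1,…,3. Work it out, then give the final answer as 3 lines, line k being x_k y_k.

6 1
71 12
846 143

d=35: √d = [5; 1,10] (ℓ=2, even), read p_1/q_1
i=0: a=5 ⇒ p=5, q=1
i=1: a=1 ⇒ p=6, q=1
(x₁, y₁) = (6, 1);  6² − 35·1² = 1 ✓
n=2: (6,1)∘(6,1) = (6·6+35·1·1, 6·1+1·6) = (71,12)
n=3: (71,12)∘(6,1) = (6·71+35·1·12, 6·12+1·71) = (846,143)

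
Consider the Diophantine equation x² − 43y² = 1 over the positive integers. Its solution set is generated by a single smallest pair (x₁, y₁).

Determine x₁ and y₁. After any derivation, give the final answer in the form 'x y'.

3482 531

√43 = [6; 1,1,3,1,5,1,3,1,1,12, …], period ℓ=10 (even) → k=9
step 0: (6, 1)  from 6·(1,0) + (0,1)
step 1: (7, 1)  from 1·(6,1) + (1,0)
step 2: (13, 2)  from 1·(7,1) + (6,1)
…
step 5: (341, 52)  from 5·(59,9) + (46,7)
…
step 7: (1541, 235)  from 3·(400,61) + (341,52)
step 8: (1941, 296)  from 1·(1541,235) + (400,61)
step 9: (3482, 531)  from 1·(1941,296) + (1541,235)
(x₁, y₁) = (3482, 531);  3482² − 43·531² = 1 ✓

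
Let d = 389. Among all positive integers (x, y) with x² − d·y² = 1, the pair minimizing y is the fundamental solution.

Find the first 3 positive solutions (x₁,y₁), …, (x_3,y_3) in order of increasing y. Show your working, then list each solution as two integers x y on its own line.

√389 = [19; 1,2,1,1,1,1,2,1,38, …], period ℓ=9 (odd) → k=17
k=0  a_k=19  p_k/q_k = 19/1
k=1  a_k=1  p_k/q_k = 20/1
k=2  a_k=2  p_k/q_k = 59/3
…
k=7  a_k=2  p_k/q_k = 927/47
k=8  a_k=1  p_k/q_k = 1282/65
…
k=13  a_k=1  p_k/q_k = 353911/17944
k=14  a_k=1  p_k/q_k = 556329/28207
…
k=16  a_k=2  p_k/q_k = 2376809/120509
k=17  a_k=1  p_k/q_k = 3287049/166660
→ (3287049, 166660).  Check: 3287049²=10804691128401, 389·166660²=10804691128400, difference 1.
(3287049+166660√389)^2 = 21609382256801 + 1095639172680√389
(3287049+166660√389)^3 = 142062196675667653449 + 7202839293837075980√389

3287049 166660
21609382256801 1095639172680
142062196675667653449 7202839293837075980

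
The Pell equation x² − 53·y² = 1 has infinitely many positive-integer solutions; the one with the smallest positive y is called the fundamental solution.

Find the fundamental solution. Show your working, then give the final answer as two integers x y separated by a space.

√53 = [7; 3,1,1,3,14, …], period ℓ=5 (odd) → k=9
a_0=7:  p_0=7·1+0=7,  q_0=7·0+1=1
a_1=3:  p_1=3·7+1=22,  q_1=3·1+0=3
a_2=1:  p_2=1·22+7=29,  q_2=1·3+1=4
a_3=1:  p_3=1·29+22=51,  q_3=1·4+3=7
a_4=3:  p_4=3·51+29=182,  q_4=3·7+4=25
a_5=14:  p_5=14·182+51=2599,  q_5=14·25+7=357
a_6=3:  p_6=3·2599+182=7979,  q_6=3·357+25=1096
a_7=1:  p_7=1·7979+2599=10578,  q_7=1·1096+357=1453
a_8=1:  p_8=1·10578+7979=18557,  q_8=1·1453+1096=2549
a_9=3:  p_9=3·18557+10578=66249,  q_9=3·2549+1453=9100
fundamental: x₁=66249, y₁=9100  (since 4388930001 − 53·82810000 = 1)

66249 9100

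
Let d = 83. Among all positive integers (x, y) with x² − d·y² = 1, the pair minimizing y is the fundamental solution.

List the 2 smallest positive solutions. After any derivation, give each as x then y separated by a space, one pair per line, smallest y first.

√83 = [9; 9,18, …], period ℓ=2 (even) → k=1
k=0  a_k=9  p_k/q_k = 9/1
k=1  a_k=9  p_k/q_k = 82/9
fundamental: x₁=82, y₁=9  (since 6724 − 83·81 = 1)
(x_2, y_2) = (82·82 + 83·9·9, 82·9 + 9·82) = (13447, 1476)

82 9
13447 1476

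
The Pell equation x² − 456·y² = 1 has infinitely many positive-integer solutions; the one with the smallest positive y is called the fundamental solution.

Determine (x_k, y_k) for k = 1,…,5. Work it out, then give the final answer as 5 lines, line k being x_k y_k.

√456 = [21; 2,1,4,1,2,42, …], period ℓ=6 (even) → k=5
i=0: a=21 ⇒ p=21, q=1
i=1: a=2 ⇒ p=43, q=2
…
i=3: a=4 ⇒ p=299, q=14
i=4: a=1 ⇒ p=363, q=17
i=5: a=2 ⇒ p=1025, q=48
→ (1025, 48).  Check: 1025²=1050625, 456·48²=1050624, difference 1.
(1025+48√456)^2 = 2101249 + 98400√456
(1025+48√456)^3 = 4307559425 + 201719952√456
(1025+48√456)^4 = 8830494720001 + 413525803200√456
(1025+48√456)^5 = 18102509868442625 + 847727694840048√456

1025 48
2101249 98400
4307559425 201719952
8830494720001 413525803200
18102509868442625 847727694840048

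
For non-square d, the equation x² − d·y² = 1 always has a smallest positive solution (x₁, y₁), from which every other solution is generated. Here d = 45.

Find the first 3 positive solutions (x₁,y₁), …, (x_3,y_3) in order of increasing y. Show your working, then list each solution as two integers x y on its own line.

161 24
51841 7728
16692641 2488392

d=45: √d = [6; 1,2,2,2,1,12] (ℓ=6, even), read p_5/q_5
i=0: a=6 ⇒ p=6, q=1
…
i=4: a=2 ⇒ p=114, q=17
i=5: a=1 ⇒ p=161, q=24
(x₁, y₁) = (161, 24);  161² − 45·24² = 1 ✓
(161+24√45)^2 = 51841 + 7728√45
(161+24√45)^3 = 16692641 + 2488392√45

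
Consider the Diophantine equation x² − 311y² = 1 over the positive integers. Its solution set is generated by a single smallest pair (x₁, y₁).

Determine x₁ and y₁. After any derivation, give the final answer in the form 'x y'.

[17; 1,1,1,2,1,…,1,1,34] for √311; ℓ=16 ⇒ convergent index 15
k=0  a_k=17  p_k/q_k = 17/1
k=1  a_k=1  p_k/q_k = 18/1
k=2  a_k=1  p_k/q_k = 35/2
…
k=4  a_k=2  p_k/q_k = 141/8
…
k=6  a_k=6  p_k/q_k = 1305/74
…
k=9  a_k=3  p_k/q_k = 217583/12338
k=10  a_k=6  p_k/q_k = 1376656/78063
k=11  a_k=1  p_k/q_k = 1594239/90401
k=12  a_k=2  p_k/q_k = 4565134/258865
k=13  a_k=1  p_k/q_k = 6159373/349266
k=14  a_k=1  p_k/q_k = 10724507/608131
k=15  a_k=1  p_k/q_k = 16883880/957397
→ (16883880, 957397).  Check: 16883880²=285065403854400, 311·957397²=285065403854399, difference 1.

16883880 957397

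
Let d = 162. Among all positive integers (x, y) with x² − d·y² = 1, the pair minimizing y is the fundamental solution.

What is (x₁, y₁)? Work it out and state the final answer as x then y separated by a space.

d=162: √d = [12; 1,2,1,2,12,2,1,2,1,24] (ℓ=10, even), read p_9/q_9
step 0: (12, 1)  from 12·(1,0) + (0,1)
…
step 2: (38, 3)  from 2·(13,1) + (12,1)
…
step 4: (140, 11)  from 2·(51,4) + (38,3)
step 5: (1731, 136)  from 12·(140,11) + (51,4)
step 6: (3602, 283)  from 2·(1731,136) + (140,11)
step 7: (5333, 419)  from 1·(3602,283) + (1731,136)
step 8: (14268, 1121)  from 2·(5333,419) + (3602,283)
step 9: (19601, 1540)  from 1·(14268,1121) + (5333,419)
fundamental: x₁=19601, y₁=1540  (since 384199201 − 162·2371600 = 1)

19601 1540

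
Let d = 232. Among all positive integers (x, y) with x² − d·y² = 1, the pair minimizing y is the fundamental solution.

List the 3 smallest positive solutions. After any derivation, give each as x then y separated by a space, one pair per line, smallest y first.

19603 1287
768555217 50458122
30131975818099 1978261129845

√232 = [15; 4,3,7,3,4,30, …], period ℓ=6 (even) → k=5
i=0: a=15 ⇒ p=15, q=1
…
i=4: a=3 ⇒ p=4539, q=298
i=5: a=4 ⇒ p=19603, q=1287
fundamental: x₁=19603, y₁=1287  (since 384277609 − 232·1656369 = 1)
(19603+1287√232)^2 = 768555217 + 50458122√232
(19603+1287√232)^3 = 30131975818099 + 1978261129845√232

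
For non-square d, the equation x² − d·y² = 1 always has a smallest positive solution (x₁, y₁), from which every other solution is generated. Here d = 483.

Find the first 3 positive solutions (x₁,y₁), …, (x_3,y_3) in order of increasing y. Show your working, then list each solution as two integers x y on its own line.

d=483: √d = [21; 1,42] (ℓ=2, even), read p_1/q_1
k=0  a_k=21  p_k/q_k = 21/1
k=1  a_k=1  p_k/q_k = 22/1
fundamental: x₁=22, y₁=1  (since 484 − 483·1 = 1)
n=2: (22,1)∘(22,1) = (22·22+483·1·1, 22·1+1·22) = (967,44)
n=3: (967,44)∘(22,1) = (22·967+483·1·44, 22·44+1·967) = (42526,1935)

22 1
967 44
42526 1935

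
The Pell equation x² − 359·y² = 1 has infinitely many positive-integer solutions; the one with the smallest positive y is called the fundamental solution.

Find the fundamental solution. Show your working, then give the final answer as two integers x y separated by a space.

360 19

d=359: √d = [18; 1,17,1,36] (ℓ=4, even), read p_3/q_3
a_0=18:  p_0=18·1+0=18,  q_0=18·0+1=1
…
a_2=17:  p_2=17·19+18=341,  q_2=17·1+1=18
a_3=1:  p_3=1·341+19=360,  q_3=1·18+1=19
→ (360, 19).  Check: 360²=129600, 359·19²=129599, difference 1.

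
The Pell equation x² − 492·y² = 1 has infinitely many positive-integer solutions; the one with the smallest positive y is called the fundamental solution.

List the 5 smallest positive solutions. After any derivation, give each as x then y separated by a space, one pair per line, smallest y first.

d=492: √d = [22; 5,1,1,10,1,1,5,44] (ℓ=8, even), read p_7/q_7
i=0: a=22 ⇒ p=22, q=1
i=1: a=5 ⇒ p=111, q=5
…
i=3: a=1 ⇒ p=244, q=11
i=4: a=10 ⇒ p=2573, q=116
…
i=6: a=1 ⇒ p=5390, q=243
i=7: a=5 ⇒ p=29767, q=1342
→ (29767, 1342).  Check: 29767²=886074289, 492·1342²=886074288, difference 1.
k=2:  x_2 = 29767·29767+492·1342·1342 = 1772148577,  y_2 = 29767·1342+1342·29767 = 79894628
k=3:  x_3 = 29767·1772148577+492·1342·79894628 = 105503093353351,  y_3 = 29767·79894628+1342·1772148577 = 4756446782010
k=4:  x_4 = 29767·105503093353351+492·1342·4756446782010 = 6281021157926249857,  y_4 = 29767·4756446782010+1342·105503093353351 = 283170302640288712
k=5:  x_5 = 29767·6281021157926249857+492·1342·283170302640288712 = 373934313510478265633287,  y_5 = 29767·283170302640288712+1342·6281021157926249857 = 16858260792630501398198

29767 1342
1772148577 79894628
105503093353351 4756446782010
6281021157926249857 283170302640288712
373934313510478265633287 16858260792630501398198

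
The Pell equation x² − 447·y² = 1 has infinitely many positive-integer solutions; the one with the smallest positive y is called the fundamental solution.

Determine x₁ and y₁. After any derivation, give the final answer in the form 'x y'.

[21; 7,42] for √447; ℓ=2 ⇒ convergent index 1
step 0: (21, 1)  from 21·(1,0) + (0,1)
step 1: (148, 7)  from 7·(21,1) + (1,0)
fundamental: x₁=148, y₁=7  (since 21904 − 447·49 = 1)

148 7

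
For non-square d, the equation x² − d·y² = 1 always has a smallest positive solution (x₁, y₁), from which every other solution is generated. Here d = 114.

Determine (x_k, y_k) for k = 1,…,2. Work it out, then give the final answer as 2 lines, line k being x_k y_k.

1025 96
2101249 196800

√114 → a₀=10, period (1,2,10,2,1,20); ℓ=6 even so k=5
a_0=10:  p_0=10·1+0=10,  q_0=10·0+1=1
…
a_4=2:  p_4=2·331+32=694,  q_4=2·31+3=65
a_5=1:  p_5=1·694+331=1025,  q_5=1·65+31=96
→ (1025, 96).  Check: 1025²=1050625, 114·96²=1050624, difference 1.
n=2: (1025,96)∘(1025,96) = (1025·1025+114·96·96, 1025·96+96·1025) = (2101249,196800)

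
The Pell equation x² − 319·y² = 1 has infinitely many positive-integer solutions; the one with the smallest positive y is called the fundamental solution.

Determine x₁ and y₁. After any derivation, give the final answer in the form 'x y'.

√319 → a₀=17, period (1,6,5,1,4,…,6,1,34); ℓ=14 even so k=13
step 0: (17, 1)  from 17·(1,0) + (0,1)
step 1: (18, 1)  from 1·(17,1) + (1,0)
step 2: (125, 7)  from 6·(18,1) + (17,1)
step 3: (643, 36)  from 5·(125,7) + (18,1)
step 4: (768, 43)  from 1·(643,36) + (125,7)
…
step 8: (58797, 3292)  from 3·(15628,875) + (11913,667)
step 9: (250816, 14043)  from 4·(58797,3292) + (15628,875)
…
step 12: (11102899, 621643)  from 6·(1798881,100718) + (309613,17335)
step 13: (12901780, 722361)  from 1·(11102899,621643) + (1798881,100718)
(x₁, y₁) = (12901780, 722361);  12901780² − 319·722361² = 1 ✓

12901780 722361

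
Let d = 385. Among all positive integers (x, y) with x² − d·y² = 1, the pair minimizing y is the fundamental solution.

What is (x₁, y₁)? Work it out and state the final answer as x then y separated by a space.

√385 = [19; 1,1,1,1,1,…,1,1,38, …], period ℓ=16 (even) → k=15
step 0: (19, 1)  from 19·(1,0) + (0,1)
step 1: (20, 1)  from 1·(19,1) + (1,0)
step 2: (39, 2)  from 1·(20,1) + (19,1)
step 3: (59, 3)  from 1·(39,2) + (20,1)
step 4: (98, 5)  from 1·(59,3) + (39,2)
…
step 6: (569, 29)  from 3·(157,8) + (98,5)
…
step 9: (2747, 140)  from 1·(2021,103) + (726,37)
step 10: (10262, 523)  from 3·(2747,140) + (2021,103)
step 11: (13009, 663)  from 1·(10262,523) + (2747,140)
step 12: (23271, 1186)  from 1·(13009,663) + (10262,523)
step 13: (36280, 1849)  from 1·(23271,1186) + (13009,663)
step 14: (59551, 3035)  from 1·(36280,1849) + (23271,1186)
step 15: (95831, 4884)  from 1·(59551,3035) + (36280,1849)
→ (95831, 4884).  Check: 95831²=9183580561, 385·4884²=9183580560, difference 1.

95831 4884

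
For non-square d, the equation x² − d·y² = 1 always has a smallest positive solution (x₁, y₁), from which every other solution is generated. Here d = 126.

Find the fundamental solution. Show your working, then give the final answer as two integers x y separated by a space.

√126 → a₀=11, period (4,2,4,22); ℓ=4 even so k=3
k=0  a_k=11  p_k/q_k = 11/1
k=1  a_k=4  p_k/q_k = 45/4
k=2  a_k=2  p_k/q_k = 101/9
k=3  a_k=4  p_k/q_k = 449/40
→ (449, 40).  Check: 449²=201601, 126·40²=201600, difference 1.

449 40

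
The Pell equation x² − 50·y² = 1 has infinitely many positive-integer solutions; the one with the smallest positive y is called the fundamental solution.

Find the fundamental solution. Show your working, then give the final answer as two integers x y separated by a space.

99 14

√50 → a₀=7, period (14); ℓ=1 odd so k=1
step 0: (7, 1)  from 7·(1,0) + (0,1)
step 1: (99, 14)  from 14·(7,1) + (1,0)
fundamental: x₁=99, y₁=14  (since 9801 − 50·196 = 1)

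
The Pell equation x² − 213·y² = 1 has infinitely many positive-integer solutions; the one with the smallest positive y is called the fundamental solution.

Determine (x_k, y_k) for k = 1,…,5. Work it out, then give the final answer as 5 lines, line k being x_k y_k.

194399 13320
75581942401 5178789360
29386108041429599 2013502945575960
11425260034216163289601 782845918228863306720
4442118250753789746628859999 304368927313532092980546600

[14; 1,1,2,6,1,8,1,6,2,1,1,28] for √213; ℓ=12 ⇒ convergent index 11
a_0=14:  p_0=14·1+0=14,  q_0=14·0+1=1
a_1=1:  p_1=1·14+1=15,  q_1=1·1+0=1
a_2=1:  p_2=1·15+14=29,  q_2=1·1+1=2
a_3=2:  p_3=2·29+15=73,  q_3=2·2+1=5
a_4=6:  p_4=6·73+29=467,  q_4=6·5+2=32
…
a_6=8:  p_6=8·540+467=4787,  q_6=8·37+32=328
a_7=1:  p_7=1·4787+540=5327,  q_7=1·328+37=365
a_8=6:  p_8=6·5327+4787=36749,  q_8=6·365+328=2518
a_9=2:  p_9=2·36749+5327=78825,  q_9=2·2518+365=5401
a_10=1:  p_10=1·78825+36749=115574,  q_10=1·5401+2518=7919
a_11=1:  p_11=1·115574+78825=194399,  q_11=1·7919+5401=13320
→ (194399, 13320).  Check: 194399²=37790971201, 213·13320²=37790971200, difference 1.
(194399+13320√213)^2 = 75581942401 + 5178789360√213
(194399+13320√213)^3 = 29386108041429599 + 2013502945575960√213
(194399+13320√213)^4 = 11425260034216163289601 + 782845918228863306720√213
(194399+13320√213)^5 = 4442118250753789746628859999 + 304368927313532092980546600√213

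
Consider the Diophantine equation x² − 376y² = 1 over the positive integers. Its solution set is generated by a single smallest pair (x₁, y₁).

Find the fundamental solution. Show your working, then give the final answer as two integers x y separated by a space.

2143295 110532

√376 = [19; 2,1,1,3,1,…,1,2,38, …], period ℓ=16 (even) → k=15
i=0: a=19 ⇒ p=19, q=1
…
i=8: a=4 ⇒ p=12953, q=668
i=9: a=2 ⇒ p=28834, q=1487
…
i=11: a=1 ⇒ p=99455, q=5129
…
i=13: a=1 ⇒ p=468441, q=24158
i=14: a=1 ⇒ p=837427, q=43187
i=15: a=2 ⇒ p=2143295, q=110532
(x₁, y₁) = (2143295, 110532);  2143295² − 376·110532² = 1 ✓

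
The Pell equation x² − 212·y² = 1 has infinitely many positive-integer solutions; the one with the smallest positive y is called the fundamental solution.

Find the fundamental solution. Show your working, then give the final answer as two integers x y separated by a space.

66249 4550

√212 = [14; 1,1,3,1,1,…,1,1,28, …], period ℓ=14 (even) → k=13
i=0: a=14 ⇒ p=14, q=1
i=1: a=1 ⇒ p=15, q=1
…
i=4: a=1 ⇒ p=131, q=9
i=5: a=1 ⇒ p=233, q=16
i=6: a=1 ⇒ p=364, q=25
i=7: a=6 ⇒ p=2417, q=166
…
i=10: a=1 ⇒ p=7979, q=548
i=11: a=3 ⇒ p=29135, q=2001
i=12: a=1 ⇒ p=37114, q=2549
i=13: a=1 ⇒ p=66249, q=4550
(x₁, y₁) = (66249, 4550);  66249² − 212·4550² = 1 ✓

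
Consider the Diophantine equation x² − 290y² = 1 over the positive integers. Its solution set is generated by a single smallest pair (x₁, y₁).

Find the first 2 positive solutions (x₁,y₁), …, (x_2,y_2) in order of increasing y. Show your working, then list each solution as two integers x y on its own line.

579 34
670481 39372

√290 = [17; 34, …], period ℓ=1 (odd) → k=1
a_0=17:  p_0=17·1+0=17,  q_0=17·0+1=1
a_1=34:  p_1=34·17+1=579,  q_1=34·1+0=34
→ (579, 34).  Check: 579²=335241, 290·34²=335240, difference 1.
(x_2, y_2) = (579·579 + 290·34·34, 579·34 + 34·579) = (670481, 39372)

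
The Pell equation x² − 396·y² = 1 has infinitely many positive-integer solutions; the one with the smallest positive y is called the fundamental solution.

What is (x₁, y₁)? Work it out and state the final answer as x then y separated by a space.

199 10

[19; 1,8,1,38] for √396; ℓ=4 ⇒ convergent index 3
a_0=19:  p_0=19·1+0=19,  q_0=19·0+1=1
a_1=1:  p_1=1·19+1=20,  q_1=1·1+0=1
a_2=8:  p_2=8·20+19=179,  q_2=8·1+1=9
a_3=1:  p_3=1·179+20=199,  q_3=1·9+1=10
(x₁, y₁) = (199, 10);  199² − 396·10² = 1 ✓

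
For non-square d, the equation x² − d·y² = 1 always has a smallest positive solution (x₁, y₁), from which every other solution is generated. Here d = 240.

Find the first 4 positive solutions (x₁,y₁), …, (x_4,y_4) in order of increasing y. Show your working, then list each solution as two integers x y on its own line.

[15; 2,30] for √240; ℓ=2 ⇒ convergent index 1
step 0: (15, 1)  from 15·(1,0) + (0,1)
step 1: (31, 2)  from 2·(15,1) + (1,0)
fundamental: x₁=31, y₁=2  (since 961 − 240·4 = 1)
(31+2√240)^2 = 1921 + 124√240
(31+2√240)^3 = 119071 + 7686√240
(31+2√240)^4 = 7380481 + 476408√240

31 2
1921 124
119071 7686
7380481 476408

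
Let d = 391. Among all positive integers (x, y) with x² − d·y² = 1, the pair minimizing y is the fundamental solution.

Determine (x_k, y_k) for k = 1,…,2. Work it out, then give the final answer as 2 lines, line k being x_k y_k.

√391 = [19; 1,3,2,2,1,…,3,1,38, …], period ℓ=16 (even) → k=15
k=0  a_k=19  p_k/q_k = 19/1
…
k=2  a_k=3  p_k/q_k = 79/4
…
k=5  a_k=1  p_k/q_k = 613/31
k=6  a_k=1  p_k/q_k = 1048/53
…
k=8  a_k=19  p_k/q_k = 52519/2656
k=9  a_k=2  p_k/q_k = 107747/5449
…
k=14  a_k=3  p_k/q_k = 5678083/287153
k=15  a_k=1  p_k/q_k = 7338680/371133
→ (7338680, 371133).  Check: 7338680²=53856224142400, 391·371133²=53856224142399, difference 1.
(7338680+371133√391)^2 = 107712448284799 + 5447252648880√391

7338680 371133
107712448284799 5447252648880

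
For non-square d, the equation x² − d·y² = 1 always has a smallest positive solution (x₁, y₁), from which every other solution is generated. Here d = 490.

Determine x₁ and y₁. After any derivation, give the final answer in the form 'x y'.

d=490: √d = [22; 7,2,1,4,4,4,1,2,7,44] (ℓ=10, even), read p_9/q_9
step 0: (22, 1)  from 22·(1,0) + (0,1)
…
step 5: (9607, 434)  from 4·(2280,103) + (487,22)
…
step 8: (141338, 6385)  from 2·(50315,2273) + (40708,1839)
step 9: (1039681, 46968)  from 7·(141338,6385) + (50315,2273)
→ (1039681, 46968).  Check: 1039681²=1080936581761, 490·46968²=1080936581760, difference 1.

1039681 46968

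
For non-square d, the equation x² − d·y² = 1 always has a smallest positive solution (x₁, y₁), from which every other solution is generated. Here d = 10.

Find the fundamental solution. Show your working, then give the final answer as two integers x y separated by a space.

19 6

[3; 6] for √10; ℓ=1 ⇒ convergent index 1
k=0  a_k=3  p_k/q_k = 3/1
k=1  a_k=6  p_k/q_k = 19/6
→ (19, 6).  Check: 19²=361, 10·6²=360, difference 1.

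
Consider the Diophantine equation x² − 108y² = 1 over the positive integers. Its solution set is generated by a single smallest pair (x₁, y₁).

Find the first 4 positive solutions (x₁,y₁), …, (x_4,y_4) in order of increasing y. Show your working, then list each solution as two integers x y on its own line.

1351 130
3650401 351260
9863382151 949104390
26650854921601 2564479710520

√108 → a₀=10, period (2,1,1,4,1,1,2,20); ℓ=8 even so k=7
step 0: (10, 1)  from 10·(1,0) + (0,1)
…
step 6: (530, 51)  from 1·(291,28) + (239,23)
step 7: (1351, 130)  from 2·(530,51) + (291,28)
(x₁, y₁) = (1351, 130);  1351² − 108·130² = 1 ✓
n=2: (1351,130)∘(1351,130) = (1351·1351+108·130·130, 1351·130+130·1351) = (3650401,351260)
n=3: (3650401,351260)∘(1351,130) = (1351·3650401+108·130·351260, 1351·351260+130·3650401) = (9863382151,949104390)
n=4: (9863382151,949104390)∘(1351,130) = (1351·9863382151+108·130·949104390, 1351·949104390+130·9863382151) = (26650854921601,2564479710520)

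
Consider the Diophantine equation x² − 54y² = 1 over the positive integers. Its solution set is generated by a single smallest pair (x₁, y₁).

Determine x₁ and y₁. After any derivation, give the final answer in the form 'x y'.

d=54: √d = [7; 2,1,6,1,2,14] (ℓ=6, even), read p_5/q_5
a_0=7:  p_0=7·1+0=7,  q_0=7·0+1=1
…
a_2=1:  p_2=1·15+7=22,  q_2=1·2+1=3
a_3=6:  p_3=6·22+15=147,  q_3=6·3+2=20
a_4=1:  p_4=1·147+22=169,  q_4=1·20+3=23
a_5=2:  p_5=2·169+147=485,  q_5=2·23+20=66
(x₁, y₁) = (485, 66);  485² − 54·66² = 1 ✓

485 66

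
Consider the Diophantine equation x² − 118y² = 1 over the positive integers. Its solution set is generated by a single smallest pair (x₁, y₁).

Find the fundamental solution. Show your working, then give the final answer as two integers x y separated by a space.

[10; 1,6,3,2,10,2,3,6,1,20] for √118; ℓ=10 ⇒ convergent index 9
a_0=10:  p_0=10·1+0=10,  q_0=10·0+1=1
a_1=1:  p_1=1·10+1=11,  q_1=1·1+0=1
…
a_5=10:  p_5=10·554+239=5779,  q_5=10·51+22=532
a_6=2:  p_6=2·5779+554=12112,  q_6=2·532+51=1115
…
a_8=6:  p_8=6·42115+12112=264802,  q_8=6·3877+1115=24377
a_9=1:  p_9=1·264802+42115=306917,  q_9=1·24377+3877=28254
fundamental: x₁=306917, y₁=28254  (since 94198044889 − 118·798288516 = 1)

306917 28254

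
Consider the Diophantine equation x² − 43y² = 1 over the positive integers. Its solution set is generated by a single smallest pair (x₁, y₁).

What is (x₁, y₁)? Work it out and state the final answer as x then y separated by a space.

d=43: √d = [6; 1,1,3,1,5,1,3,1,1,12] (ℓ=10, even), read p_9/q_9
i=0: a=6 ⇒ p=6, q=1
…
i=2: a=1 ⇒ p=13, q=2
i=3: a=3 ⇒ p=46, q=7
i=4: a=1 ⇒ p=59, q=9
i=5: a=5 ⇒ p=341, q=52
…
i=8: a=1 ⇒ p=1941, q=296
i=9: a=1 ⇒ p=3482, q=531
→ (3482, 531).  Check: 3482²=12124324, 43·531²=12124323, difference 1.

3482 531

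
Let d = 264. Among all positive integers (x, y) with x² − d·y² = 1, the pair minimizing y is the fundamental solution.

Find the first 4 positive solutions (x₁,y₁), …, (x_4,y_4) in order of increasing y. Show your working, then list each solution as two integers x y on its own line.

d=264: √d = [16; 4,32] (ℓ=2, even), read p_1/q_1
step 0: (16, 1)  from 16·(1,0) + (0,1)
step 1: (65, 4)  from 4·(16,1) + (1,0)
fundamental: x₁=65, y₁=4  (since 4225 − 264·16 = 1)
n=2: (65,4)∘(65,4) = (65·65+264·4·4, 65·4+4·65) = (8449,520)
n=3: (8449,520)∘(65,4) = (65·8449+264·4·520, 65·520+4·8449) = (1098305,67596)
n=4: (1098305,67596)∘(65,4) = (65·1098305+264·4·67596, 65·67596+4·1098305) = (142771201,8786960)

65 4
8449 520
1098305 67596
142771201 8786960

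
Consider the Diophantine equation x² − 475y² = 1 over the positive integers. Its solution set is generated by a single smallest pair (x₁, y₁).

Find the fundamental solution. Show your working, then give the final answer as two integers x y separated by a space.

57799 2652

d=475: √d = [21; 1,3,1,6,2,6,1,3,1,42] (ℓ=10, even), read p_9/q_9
i=0: a=21 ⇒ p=21, q=1
i=1: a=1 ⇒ p=22, q=1
i=2: a=3 ⇒ p=87, q=4
i=3: a=1 ⇒ p=109, q=5
i=4: a=6 ⇒ p=741, q=34
i=5: a=2 ⇒ p=1591, q=73
i=6: a=6 ⇒ p=10287, q=472
i=7: a=1 ⇒ p=11878, q=545
i=8: a=3 ⇒ p=45921, q=2107
i=9: a=1 ⇒ p=57799, q=2652
(x₁, y₁) = (57799, 2652);  57799² − 475·2652² = 1 ✓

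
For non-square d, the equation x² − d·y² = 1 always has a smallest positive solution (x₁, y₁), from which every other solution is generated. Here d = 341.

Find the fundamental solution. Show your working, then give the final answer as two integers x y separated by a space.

10626551 575460

[18; 2,6,1,8,2,…,6,2,36] for √341; ℓ=14 ⇒ convergent index 13
step 0: (18, 1)  from 18·(1,0) + (0,1)
step 1: (37, 2)  from 2·(18,1) + (1,0)
step 2: (240, 13)  from 6·(37,2) + (18,1)
…
step 6: (7645, 414)  from 1·(5189,281) + (2456,133)
…
step 12: (4953942, 268271)  from 6·(718667,38918) + (641940,34763)
step 13: (10626551, 575460)  from 2·(4953942,268271) + (718667,38918)
→ (10626551, 575460).  Check: 10626551²=112923586155601, 341·575460²=112923586155600, difference 1.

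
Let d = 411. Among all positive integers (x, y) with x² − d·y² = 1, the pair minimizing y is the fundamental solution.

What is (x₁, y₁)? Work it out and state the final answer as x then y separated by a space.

49730 2453

d=411: √d = [20; 3,1,1,1,19,1,1,1,3,40] (ℓ=10, even), read p_9/q_9
a_0=20:  p_0=20·1+0=20,  q_0=20·0+1=1
…
a_2=1:  p_2=1·61+20=81,  q_2=1·3+1=4
…
a_6=1:  p_6=1·4379+223=4602,  q_6=1·216+11=227
…
a_8=1:  p_8=1·8981+4602=13583,  q_8=1·443+227=670
a_9=3:  p_9=3·13583+8981=49730,  q_9=3·670+443=2453
(x₁, y₁) = (49730, 2453);  49730² − 411·2453² = 1 ✓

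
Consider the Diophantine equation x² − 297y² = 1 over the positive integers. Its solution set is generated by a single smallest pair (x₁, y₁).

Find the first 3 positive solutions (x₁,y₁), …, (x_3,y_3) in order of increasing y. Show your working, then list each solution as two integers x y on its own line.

√297 = [17; 4,3,1,1,2,1,1,3,4,34, …], period ℓ=10 (even) → k=9
step 0: (17, 1)  from 17·(1,0) + (0,1)
step 1: (69, 4)  from 4·(17,1) + (1,0)
step 2: (224, 13)  from 3·(69,4) + (17,1)
…
step 4: (517, 30)  from 1·(293,17) + (224,13)
step 5: (1327, 77)  from 2·(517,30) + (293,17)
…
step 7: (3171, 184)  from 1·(1844,107) + (1327,77)
step 8: (11357, 659)  from 3·(3171,184) + (1844,107)
step 9: (48599, 2820)  from 4·(11357,659) + (3171,184)
fundamental: x₁=48599, y₁=2820  (since 2361862801 − 297·7952400 = 1)
(x_2, y_2) = (48599·48599 + 297·2820·2820, 48599·2820 + 2820·48599) = (4723725601, 274098360)
(x_3, y_3) = (48599·4723725601 + 297·2820·274098360, 48599·274098360 + 2820·4723725601) = (459136680917399, 26641812392460)

48599 2820
4723725601 274098360
459136680917399 26641812392460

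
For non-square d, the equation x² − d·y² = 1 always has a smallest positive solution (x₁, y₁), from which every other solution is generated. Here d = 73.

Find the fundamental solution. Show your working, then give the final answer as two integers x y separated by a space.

2281249 267000

d=73: √d = [8; 1,1,5,5,1,1,16] (ℓ=7, odd), read p_13/q_13
a_0=8:  p_0=8·1+0=8,  q_0=8·0+1=1
…
a_5=1:  p_5=1·487+94=581,  q_5=1·57+11=68
…
a_7=16:  p_7=16·1068+581=17669,  q_7=16·125+68=2068
…
a_9=1:  p_9=1·18737+17669=36406,  q_9=1·2193+2068=4261
a_10=5:  p_10=5·36406+18737=200767,  q_10=5·4261+2193=23498
…
a_12=1:  p_12=1·1040241+200767=1241008,  q_12=1·121751+23498=145249
a_13=1:  p_13=1·1241008+1040241=2281249,  q_13=1·145249+121751=267000
fundamental: x₁=2281249, y₁=267000  (since 5204097000001 − 73·71289000000 = 1)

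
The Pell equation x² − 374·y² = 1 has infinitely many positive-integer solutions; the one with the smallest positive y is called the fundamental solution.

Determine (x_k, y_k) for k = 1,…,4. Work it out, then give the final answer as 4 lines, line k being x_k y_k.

√374 → a₀=19, period (2,1,18,1,2,38); ℓ=6 even so k=5
k=0  a_k=19  p_k/q_k = 19/1
…
k=2  a_k=1  p_k/q_k = 58/3
k=3  a_k=18  p_k/q_k = 1083/56
k=4  a_k=1  p_k/q_k = 1141/59
k=5  a_k=2  p_k/q_k = 3365/174
fundamental: x₁=3365, y₁=174  (since 11323225 − 374·30276 = 1)
k=2:  x_2 = 3365·3365+374·174·174 = 22646449,  y_2 = 3365·174+174·3365 = 1171020
k=3:  x_3 = 3365·22646449+374·174·1171020 = 152410598405,  y_3 = 3365·1171020+174·22646449 = 7880964426
k=4:  x_4 = 3365·152410598405+374·174·7880964426 = 1025723304619201,  y_4 = 3365·7880964426+174·152410598405 = 53038889415960

3365 174
22646449 1171020
152410598405 7880964426
1025723304619201 53038889415960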